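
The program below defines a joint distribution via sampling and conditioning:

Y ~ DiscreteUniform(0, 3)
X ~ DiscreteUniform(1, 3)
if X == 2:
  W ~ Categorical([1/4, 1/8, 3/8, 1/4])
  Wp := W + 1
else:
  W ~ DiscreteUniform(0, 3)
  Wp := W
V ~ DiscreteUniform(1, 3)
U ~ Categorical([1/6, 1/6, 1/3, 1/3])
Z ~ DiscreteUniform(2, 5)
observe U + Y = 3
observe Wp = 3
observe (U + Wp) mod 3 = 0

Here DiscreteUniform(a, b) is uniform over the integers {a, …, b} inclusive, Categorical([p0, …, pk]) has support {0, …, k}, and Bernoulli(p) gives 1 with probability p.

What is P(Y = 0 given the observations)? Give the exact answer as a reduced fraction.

P(Y = 0 | obs) = 2/3

Enumerate traces; 72 have nonzero weight after conditioning:
  (Y=0, X=1, W=3, V=1, U=3, Z=2) weight 1/1728
  (Y=0, X=1, W=3, V=1, U=3, Z=3) weight 1/1728
  (Y=0, X=1, W=3, V=1, U=3, Z=4) weight 1/1728
  (Y=0, X=1, W=3, V=1, U=3, Z=5) weight 1/1728
  (Y=0, X=1, W=3, V=2, U=3, Z=2) weight 1/1728
  (Y=0, X=1, W=3, V=2, U=3, Z=3) weight 1/1728
  (Y=0, X=1, W=3, V=2, U=3, Z=4) weight 1/1728
  (Y=0, X=1, W=3, V=2, U=3, Z=5) weight 1/1728
  (Y=3, X=1, W=3, V=1, U=0, Z=2) weight 1/3456
  … 63 more
Group by Y:
  weight(Y=0) = 7/288
  weight(Y=3) = 7/576
Total weight = 7/288 + 7/576 = 7/192
P(Y=0 | obs) = 7/288 / 7/192 = 2/3
P(Y=3 | obs) = 7/576 / 7/192 = 1/3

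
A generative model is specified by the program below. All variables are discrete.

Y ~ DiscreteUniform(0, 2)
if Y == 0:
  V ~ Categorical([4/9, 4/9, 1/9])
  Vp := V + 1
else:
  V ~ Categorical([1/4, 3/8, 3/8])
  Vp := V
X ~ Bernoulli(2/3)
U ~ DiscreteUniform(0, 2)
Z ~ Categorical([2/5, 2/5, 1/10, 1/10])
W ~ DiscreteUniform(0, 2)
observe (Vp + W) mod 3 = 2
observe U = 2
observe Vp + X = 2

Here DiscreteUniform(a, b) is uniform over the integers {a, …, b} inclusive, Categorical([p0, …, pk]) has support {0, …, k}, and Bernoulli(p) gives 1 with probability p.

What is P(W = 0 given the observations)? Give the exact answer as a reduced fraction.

Enumerate traces; 24 have nonzero weight after conditioning:
  (Y=0, V=0, X=1, U=2, Z=0, W=1) weight 16/3645
  (Y=0, V=0, X=1, U=2, Z=1, W=1) weight 16/3645
  (Y=0, V=0, X=1, U=2, Z=2, W=1) weight 4/3645
  (Y=0, V=0, X=1, U=2, Z=3, W=1) weight 4/3645
  (Y=0, V=1, X=0, U=2, Z=0, W=0) weight 8/3645
  (Y=0, V=1, X=0, U=2, Z=1, W=0) weight 8/3645
  (Y=0, V=1, X=0, U=2, Z=2, W=0) weight 2/3645
  (Y=0, V=1, X=0, U=2, Z=3, W=0) weight 2/3645
  … 16 more
Group by W:
  weight(W=0) = 43/2916
  weight(W=1) = 43/1458
Total weight = 43/2916 + 43/1458 = 43/972
P(W=0 | obs) = 43/2916 / 43/972 = 1/3
P(W=1 | obs) = 43/1458 / 43/972 = 2/3

P(W = 0 | obs) = 1/3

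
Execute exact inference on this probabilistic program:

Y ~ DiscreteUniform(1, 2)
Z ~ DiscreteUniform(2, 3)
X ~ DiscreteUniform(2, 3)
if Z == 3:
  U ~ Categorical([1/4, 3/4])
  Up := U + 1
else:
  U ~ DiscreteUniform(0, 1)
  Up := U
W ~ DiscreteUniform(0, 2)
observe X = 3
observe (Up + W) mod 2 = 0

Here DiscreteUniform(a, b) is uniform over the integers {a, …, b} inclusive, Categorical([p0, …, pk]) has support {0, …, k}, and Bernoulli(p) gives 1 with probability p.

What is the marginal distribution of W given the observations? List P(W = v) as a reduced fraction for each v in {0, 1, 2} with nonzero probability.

Enumerate traces; 12 have nonzero weight after conditioning:
  (Y=1, Z=2, X=3, U=0, W=0) weight 1/48
  (Y=1, Z=2, X=3, U=0, W=2) weight 1/48
  (Y=1, Z=2, X=3, U=1, W=1) weight 1/48
  (Y=1, Z=3, X=3, U=0, W=1) weight 1/96
  (Y=1, Z=3, X=3, U=1, W=0) weight 1/32
  (Y=1, Z=3, X=3, U=1, W=2) weight 1/32
  (Y=2, Z=2, X=3, U=0, W=0) weight 1/48
  (Y=2, Z=2, X=3, U=0, W=2) weight 1/48
  … 4 more
Group by W:
  weight(W=0) = 5/48
  weight(W=1) = 1/16
  weight(W=2) = 5/48
Total weight = 5/48 + 1/16 + 5/48 = 13/48
P(W=0 | obs) = 5/48 / 13/48 = 5/13
P(W=1 | obs) = 1/16 / 13/48 = 3/13
P(W=2 | obs) = 5/48 / 13/48 = 5/13

P(W=0) = 5/13, P(W=1) = 3/13, P(W=2) = 5/13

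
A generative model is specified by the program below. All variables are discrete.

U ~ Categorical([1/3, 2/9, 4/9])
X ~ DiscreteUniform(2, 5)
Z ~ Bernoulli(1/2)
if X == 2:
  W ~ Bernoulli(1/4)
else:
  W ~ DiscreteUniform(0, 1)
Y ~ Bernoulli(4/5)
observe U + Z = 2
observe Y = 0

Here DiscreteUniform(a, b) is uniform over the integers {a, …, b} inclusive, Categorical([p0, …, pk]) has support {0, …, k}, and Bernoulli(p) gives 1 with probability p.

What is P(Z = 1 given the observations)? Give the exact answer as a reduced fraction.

P(Z = 1 | obs) = 1/3

Enumerate traces; 16 have nonzero weight after conditioning:
  (U=1, X=2, Z=1, W=0, Y=0) weight 1/240
  (U=1, X=2, Z=1, W=1, Y=0) weight 1/720
  (U=1, X=3, Z=1, W=0, Y=0) weight 1/360
  (U=1, X=3, Z=1, W=1, Y=0) weight 1/360
  (U=1, X=4, Z=1, W=0, Y=0) weight 1/360
  (U=1, X=4, Z=1, W=1, Y=0) weight 1/360
  (U=1, X=5, Z=1, W=0, Y=0) weight 1/360
  (U=1, X=5, Z=1, W=1, Y=0) weight 1/360
  (U=2, X=2, Z=0, W=0, Y=0) weight 1/120
  … 7 more
Group by Z:
  weight(Z=0) = 2/45
  weight(Z=1) = 1/45
Total weight = 2/45 + 1/45 = 1/15
P(Z=0 | obs) = 2/45 / 1/15 = 2/3
P(Z=1 | obs) = 1/45 / 1/15 = 1/3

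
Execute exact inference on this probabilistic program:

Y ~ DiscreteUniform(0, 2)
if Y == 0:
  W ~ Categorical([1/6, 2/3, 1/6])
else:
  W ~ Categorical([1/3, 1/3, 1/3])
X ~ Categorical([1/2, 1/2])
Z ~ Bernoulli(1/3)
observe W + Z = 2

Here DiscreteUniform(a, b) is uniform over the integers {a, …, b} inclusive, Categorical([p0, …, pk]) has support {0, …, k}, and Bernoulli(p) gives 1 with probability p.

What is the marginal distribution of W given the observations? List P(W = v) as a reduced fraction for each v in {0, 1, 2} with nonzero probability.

P(W=1) = 4/9, P(W=2) = 5/9

Enumerate traces; 12 have nonzero weight after conditioning:
  (Y=0, W=1, X=0, Z=1) weight 1/27
  (Y=0, W=1, X=1, Z=1) weight 1/27
  (Y=0, W=2, X=0, Z=0) weight 1/54
  (Y=0, W=2, X=1, Z=0) weight 1/54
  (Y=1, W=1, X=0, Z=1) weight 1/54
  (Y=1, W=1, X=1, Z=1) weight 1/54
  (Y=1, W=2, X=0, Z=0) weight 1/27
  (Y=1, W=2, X=1, Z=0) weight 1/27
  … 4 more
Group by W:
  weight(W=1) = 4/27
  weight(W=2) = 5/27
Total weight = 4/27 + 5/27 = 1/3
P(W=1 | obs) = 4/27 / 1/3 = 4/9
P(W=2 | obs) = 5/27 / 1/3 = 5/9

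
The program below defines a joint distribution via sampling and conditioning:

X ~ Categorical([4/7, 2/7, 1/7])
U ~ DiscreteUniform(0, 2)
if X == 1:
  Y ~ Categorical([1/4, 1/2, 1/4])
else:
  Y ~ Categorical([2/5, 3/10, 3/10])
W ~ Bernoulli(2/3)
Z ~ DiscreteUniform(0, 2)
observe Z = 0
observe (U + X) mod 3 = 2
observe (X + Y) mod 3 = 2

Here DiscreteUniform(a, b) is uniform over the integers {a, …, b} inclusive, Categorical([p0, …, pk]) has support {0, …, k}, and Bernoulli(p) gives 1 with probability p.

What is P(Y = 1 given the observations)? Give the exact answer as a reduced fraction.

Enumerate traces; 6 have nonzero weight after conditioning:
  (X=0, U=2, Y=2, W=0, Z=0) weight 2/315
  (X=0, U=2, Y=2, W=1, Z=0) weight 4/315
  (X=1, U=1, Y=1, W=0, Z=0) weight 1/189
  (X=1, U=1, Y=1, W=1, Z=0) weight 2/189
  (X=2, U=0, Y=0, W=0, Z=0) weight 2/945
  (X=2, U=0, Y=0, W=1, Z=0) weight 4/945
Group by Y:
  weight(Y=0) = 2/315
  weight(Y=1) = 1/63
  weight(Y=2) = 2/105
Total weight = 2/315 + 1/63 + 2/105 = 13/315
P(Y=0 | obs) = 2/315 / 13/315 = 2/13
P(Y=1 | obs) = 1/63 / 13/315 = 5/13
P(Y=2 | obs) = 2/105 / 13/315 = 6/13

P(Y = 1 | obs) = 5/13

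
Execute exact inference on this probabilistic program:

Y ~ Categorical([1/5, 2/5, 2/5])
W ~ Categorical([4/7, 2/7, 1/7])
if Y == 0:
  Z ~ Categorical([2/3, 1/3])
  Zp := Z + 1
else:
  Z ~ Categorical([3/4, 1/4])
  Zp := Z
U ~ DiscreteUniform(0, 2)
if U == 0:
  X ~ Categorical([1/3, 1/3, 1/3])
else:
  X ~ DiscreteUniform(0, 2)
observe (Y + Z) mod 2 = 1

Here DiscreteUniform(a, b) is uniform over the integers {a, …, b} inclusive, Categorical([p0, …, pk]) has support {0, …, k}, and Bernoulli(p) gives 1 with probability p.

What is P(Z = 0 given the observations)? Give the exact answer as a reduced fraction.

P(Z = 0 | obs) = 9/14

Enumerate traces; 81 have nonzero weight after conditioning:
  (Y=0, W=0, Z=1, U=0, X=0) weight 4/945
  (Y=0, W=0, Z=1, U=0, X=1) weight 4/945
  (Y=0, W=0, Z=1, U=0, X=2) weight 4/945
  (Y=0, W=0, Z=1, U=1, X=0) weight 4/945
  (Y=0, W=0, Z=1, U=1, X=1) weight 4/945
  (Y=0, W=0, Z=1, U=1, X=2) weight 4/945
  (Y=0, W=0, Z=1, U=2, X=0) weight 4/945
  (Y=0, W=0, Z=1, U=2, X=1) weight 4/945
  (Y=1, W=0, Z=0, U=0, X=0) weight 2/105
  … 72 more
Group by Z:
  weight(Z=0) = 3/10
  weight(Z=1) = 1/6
Total weight = 3/10 + 1/6 = 7/15
P(Z=0 | obs) = 3/10 / 7/15 = 9/14
P(Z=1 | obs) = 1/6 / 7/15 = 5/14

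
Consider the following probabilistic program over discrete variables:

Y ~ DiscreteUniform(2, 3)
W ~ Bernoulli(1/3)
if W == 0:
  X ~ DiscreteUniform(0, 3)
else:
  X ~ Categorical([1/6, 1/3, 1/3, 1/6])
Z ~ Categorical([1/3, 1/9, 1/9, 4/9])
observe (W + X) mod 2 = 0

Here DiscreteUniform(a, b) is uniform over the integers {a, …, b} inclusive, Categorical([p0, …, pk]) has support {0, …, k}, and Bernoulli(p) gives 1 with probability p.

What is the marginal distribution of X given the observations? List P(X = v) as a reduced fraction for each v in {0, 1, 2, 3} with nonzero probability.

Enumerate traces; 32 have nonzero weight after conditioning:
  (Y=2, W=0, X=0, Z=0) weight 1/36
  (Y=2, W=0, X=0, Z=1) weight 1/108
  (Y=2, W=0, X=0, Z=2) weight 1/108
  (Y=2, W=0, X=0, Z=3) weight 1/27
  (Y=2, W=0, X=2, Z=0) weight 1/36
  (Y=2, W=0, X=2, Z=1) weight 1/108
  (Y=2, W=0, X=2, Z=2) weight 1/108
  (Y=2, W=0, X=2, Z=3) weight 1/27
  (Y=2, W=1, X=1, Z=0) weight 1/54
  (Y=2, W=1, X=3, Z=0) weight 1/108
  … 22 more
Group by X:
  weight(X=0) = 1/6
  weight(X=1) = 1/9
  weight(X=2) = 1/6
  weight(X=3) = 1/18
Total weight = 1/6 + 1/9 + 1/6 + 1/18 = 1/2
P(X=0 | obs) = 1/6 / 1/2 = 1/3
P(X=1 | obs) = 1/9 / 1/2 = 2/9
P(X=2 | obs) = 1/6 / 1/2 = 1/3
P(X=3 | obs) = 1/18 / 1/2 = 1/9

P(X=0) = 1/3, P(X=1) = 2/9, P(X=2) = 1/3, P(X=3) = 1/9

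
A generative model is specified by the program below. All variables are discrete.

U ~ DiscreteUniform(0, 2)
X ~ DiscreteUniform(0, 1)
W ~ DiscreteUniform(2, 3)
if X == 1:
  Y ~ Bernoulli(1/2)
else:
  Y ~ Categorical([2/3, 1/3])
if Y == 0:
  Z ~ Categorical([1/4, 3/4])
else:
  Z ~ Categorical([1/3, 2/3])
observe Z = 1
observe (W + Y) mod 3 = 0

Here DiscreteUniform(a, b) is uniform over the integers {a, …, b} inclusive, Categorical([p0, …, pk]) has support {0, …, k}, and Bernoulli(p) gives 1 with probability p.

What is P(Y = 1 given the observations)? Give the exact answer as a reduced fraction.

Enumerate traces; 12 have nonzero weight after conditioning:
  (U=0, X=0, W=2, Y=1, Z=1) weight 1/54
  (U=0, X=0, W=3, Y=0, Z=1) weight 1/24
  (U=0, X=1, W=2, Y=1, Z=1) weight 1/36
  (U=0, X=1, W=3, Y=0, Z=1) weight 1/32
  (U=1, X=0, W=2, Y=1, Z=1) weight 1/54
  (U=1, X=0, W=3, Y=0, Z=1) weight 1/24
  (U=1, X=1, W=2, Y=1, Z=1) weight 1/36
  (U=1, X=1, W=3, Y=0, Z=1) weight 1/32
  … 4 more
Group by Y:
  weight(Y=0) = 7/32
  weight(Y=1) = 5/36
Total weight = 7/32 + 5/36 = 103/288
P(Y=0 | obs) = 7/32 / 103/288 = 63/103
P(Y=1 | obs) = 5/36 / 103/288 = 40/103

P(Y = 1 | obs) = 40/103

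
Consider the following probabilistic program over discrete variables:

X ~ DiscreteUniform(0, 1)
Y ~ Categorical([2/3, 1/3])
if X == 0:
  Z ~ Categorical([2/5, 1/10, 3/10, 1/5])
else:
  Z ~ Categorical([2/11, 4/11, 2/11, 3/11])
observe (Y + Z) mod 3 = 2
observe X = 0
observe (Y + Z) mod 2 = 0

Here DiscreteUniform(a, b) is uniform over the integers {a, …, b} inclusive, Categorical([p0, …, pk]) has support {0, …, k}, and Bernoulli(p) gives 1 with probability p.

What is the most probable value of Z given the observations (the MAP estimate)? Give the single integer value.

argmax_v P(Z = v | obs) = 2

Enumerate traces; 2 have nonzero weight after conditioning:
  (X=0, Y=0, Z=2) weight 1/10
  (X=0, Y=1, Z=1) weight 1/60
Group by Z:
  weight(Z=1) = 1/60
  weight(Z=2) = 1/10
Total weight = 1/60 + 1/10 = 7/60
P(Z=1 | obs) = 1/60 / 7/60 = 1/7
P(Z=2 | obs) = 1/10 / 7/60 = 6/7
argmax = 2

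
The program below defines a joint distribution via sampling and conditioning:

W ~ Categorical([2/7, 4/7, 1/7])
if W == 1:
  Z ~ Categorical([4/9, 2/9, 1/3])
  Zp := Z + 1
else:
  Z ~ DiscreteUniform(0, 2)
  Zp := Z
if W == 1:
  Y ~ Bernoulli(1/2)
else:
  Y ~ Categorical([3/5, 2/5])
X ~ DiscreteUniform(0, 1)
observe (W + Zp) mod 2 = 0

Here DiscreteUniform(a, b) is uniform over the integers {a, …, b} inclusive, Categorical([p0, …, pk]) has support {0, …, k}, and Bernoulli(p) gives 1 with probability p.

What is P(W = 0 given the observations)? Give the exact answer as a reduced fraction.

Enumerate traces; 24 have nonzero weight after conditioning:
  (W=0, Z=0, Y=0, X=0) weight 1/35
  (W=0, Z=0, Y=0, X=1) weight 1/35
  (W=0, Z=0, Y=1, X=0) weight 2/105
  (W=0, Z=0, Y=1, X=1) weight 2/105
  (W=0, Z=2, Y=0, X=0) weight 1/35
  (W=0, Z=2, Y=0, X=1) weight 1/35
  (W=0, Z=2, Y=1, X=0) weight 2/105
  (W=0, Z=2, Y=1, X=1) weight 2/105
  (W=1, Z=0, Y=0, X=0) weight 4/63
  (W=2, Z=0, Y=0, X=0) weight 1/70
  … 14 more
Group by W:
  weight(W=0) = 4/21
  weight(W=1) = 4/9
  weight(W=2) = 2/21
Total weight = 4/21 + 4/9 + 2/21 = 46/63
P(W=0 | obs) = 4/21 / 46/63 = 6/23
P(W=1 | obs) = 4/9 / 46/63 = 14/23
P(W=2 | obs) = 2/21 / 46/63 = 3/23

P(W = 0 | obs) = 6/23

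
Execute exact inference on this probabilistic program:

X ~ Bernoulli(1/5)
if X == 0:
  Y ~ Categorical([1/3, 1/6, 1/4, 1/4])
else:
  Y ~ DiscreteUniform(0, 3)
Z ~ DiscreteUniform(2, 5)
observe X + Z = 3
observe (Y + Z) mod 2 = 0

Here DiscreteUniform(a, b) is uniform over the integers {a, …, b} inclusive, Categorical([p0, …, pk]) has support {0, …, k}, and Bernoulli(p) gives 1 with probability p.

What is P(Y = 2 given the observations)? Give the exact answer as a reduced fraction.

Enumerate traces; 4 have nonzero weight after conditioning:
  (X=0, Y=1, Z=3) weight 1/30
  (X=0, Y=3, Z=3) weight 1/20
  (X=1, Y=0, Z=2) weight 1/80
  (X=1, Y=2, Z=2) weight 1/80
Group by Y:
  weight(Y=0) = 1/80
  weight(Y=1) = 1/30
  weight(Y=2) = 1/80
  weight(Y=3) = 1/20
Total weight = 1/80 + 1/30 + 1/80 + 1/20 = 13/120
P(Y=0 | obs) = 1/80 / 13/120 = 3/26
P(Y=1 | obs) = 1/30 / 13/120 = 4/13
P(Y=2 | obs) = 1/80 / 13/120 = 3/26
P(Y=3 | obs) = 1/20 / 13/120 = 6/13

P(Y = 2 | obs) = 3/26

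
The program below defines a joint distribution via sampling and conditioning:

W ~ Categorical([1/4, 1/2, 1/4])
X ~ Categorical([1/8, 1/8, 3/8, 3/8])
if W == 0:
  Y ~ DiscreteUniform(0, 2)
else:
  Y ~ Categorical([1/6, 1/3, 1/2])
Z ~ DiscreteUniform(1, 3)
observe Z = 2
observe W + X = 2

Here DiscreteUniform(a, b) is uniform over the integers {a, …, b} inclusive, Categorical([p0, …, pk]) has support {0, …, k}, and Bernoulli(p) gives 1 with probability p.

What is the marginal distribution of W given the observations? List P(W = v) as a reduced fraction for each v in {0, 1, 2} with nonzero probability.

Enumerate traces; 9 have nonzero weight after conditioning:
  (W=0, X=2, Y=0, Z=2) weight 1/96
  (W=0, X=2, Y=1, Z=2) weight 1/96
  (W=0, X=2, Y=2, Z=2) weight 1/96
  (W=1, X=1, Y=0, Z=2) weight 1/288
  (W=1, X=1, Y=1, Z=2) weight 1/144
  (W=1, X=1, Y=2, Z=2) weight 1/96
  (W=2, X=0, Y=0, Z=2) weight 1/576
  (W=2, X=0, Y=1, Z=2) weight 1/288
  … 1 more
Group by W:
  weight(W=0) = 1/32
  weight(W=1) = 1/48
  weight(W=2) = 1/96
Total weight = 1/32 + 1/48 + 1/96 = 1/16
P(W=0 | obs) = 1/32 / 1/16 = 1/2
P(W=1 | obs) = 1/48 / 1/16 = 1/3
P(W=2 | obs) = 1/96 / 1/16 = 1/6

P(W=0) = 1/2, P(W=1) = 1/3, P(W=2) = 1/6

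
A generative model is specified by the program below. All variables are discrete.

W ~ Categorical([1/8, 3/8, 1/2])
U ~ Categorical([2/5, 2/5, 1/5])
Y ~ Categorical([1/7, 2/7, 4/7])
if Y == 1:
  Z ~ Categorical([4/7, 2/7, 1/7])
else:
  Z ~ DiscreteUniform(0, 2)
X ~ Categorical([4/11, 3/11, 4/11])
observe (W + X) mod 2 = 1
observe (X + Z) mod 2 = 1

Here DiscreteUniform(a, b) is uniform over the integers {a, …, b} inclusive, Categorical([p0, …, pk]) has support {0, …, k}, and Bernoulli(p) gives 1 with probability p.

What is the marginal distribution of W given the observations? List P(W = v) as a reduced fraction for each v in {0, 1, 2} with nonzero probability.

Enumerate traces; 54 have nonzero weight after conditioning:
  (W=0, U=0, Y=0, Z=0, X=1) weight 1/1540
  (W=0, U=0, Y=0, Z=2, X=1) weight 1/1540
  (W=0, U=0, Y=1, Z=0, X=1) weight 6/2695
  (W=0, U=0, Y=1, Z=2, X=1) weight 3/5390
  (W=0, U=0, Y=2, Z=0, X=1) weight 1/385
  (W=0, U=0, Y=2, Z=2, X=1) weight 1/385
  (W=0, U=1, Y=0, Z=0, X=1) weight 1/1540
  (W=0, U=1, Y=0, Z=2, X=1) weight 1/1540
  (W=1, U=0, Y=0, Z=1, X=0) weight 1/385
  (W=2, U=0, Y=0, Z=0, X=1) weight 1/385
  … 44 more
Group by W:
  weight(W=0) = 25/1078
  weight(W=1) = 47/539
  weight(W=2) = 50/539
Total weight = 25/1078 + 47/539 + 50/539 = 219/1078
P(W=0 | obs) = 25/1078 / 219/1078 = 25/219
P(W=1 | obs) = 47/539 / 219/1078 = 94/219
P(W=2 | obs) = 50/539 / 219/1078 = 100/219

P(W=0) = 25/219, P(W=1) = 94/219, P(W=2) = 100/219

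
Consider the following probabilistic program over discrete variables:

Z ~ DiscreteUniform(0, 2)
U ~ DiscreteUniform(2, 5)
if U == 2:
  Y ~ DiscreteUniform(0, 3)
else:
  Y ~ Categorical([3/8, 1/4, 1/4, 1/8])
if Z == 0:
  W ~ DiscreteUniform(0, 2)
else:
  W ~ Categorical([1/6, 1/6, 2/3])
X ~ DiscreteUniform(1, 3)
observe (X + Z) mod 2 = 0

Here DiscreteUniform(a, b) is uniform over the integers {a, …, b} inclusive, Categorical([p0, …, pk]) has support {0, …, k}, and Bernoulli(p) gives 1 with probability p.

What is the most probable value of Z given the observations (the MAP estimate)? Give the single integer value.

argmax_v P(Z = v | obs) = 1

Enumerate traces; 192 have nonzero weight after conditioning:
  (Z=0, U=2, Y=0, W=0, X=2) weight 1/432
  (Z=0, U=2, Y=0, W=1, X=2) weight 1/432
  (Z=0, U=2, Y=0, W=2, X=2) weight 1/432
  (Z=0, U=2, Y=1, W=0, X=2) weight 1/432
  (Z=0, U=2, Y=1, W=1, X=2) weight 1/432
  (Z=0, U=2, Y=1, W=2, X=2) weight 1/432
  (Z=0, U=2, Y=2, W=0, X=2) weight 1/432
  (Z=0, U=2, Y=2, W=1, X=2) weight 1/432
  (Z=1, U=2, Y=0, W=0, X=1) weight 1/864
  (Z=2, U=2, Y=0, W=0, X=2) weight 1/864
  … 182 more
Group by Z:
  weight(Z=0) = 1/9
  weight(Z=1) = 2/9
  weight(Z=2) = 1/9
Total weight = 1/9 + 2/9 + 1/9 = 4/9
P(Z=0 | obs) = 1/9 / 4/9 = 1/4
P(Z=1 | obs) = 2/9 / 4/9 = 1/2
P(Z=2 | obs) = 1/9 / 4/9 = 1/4
argmax = 1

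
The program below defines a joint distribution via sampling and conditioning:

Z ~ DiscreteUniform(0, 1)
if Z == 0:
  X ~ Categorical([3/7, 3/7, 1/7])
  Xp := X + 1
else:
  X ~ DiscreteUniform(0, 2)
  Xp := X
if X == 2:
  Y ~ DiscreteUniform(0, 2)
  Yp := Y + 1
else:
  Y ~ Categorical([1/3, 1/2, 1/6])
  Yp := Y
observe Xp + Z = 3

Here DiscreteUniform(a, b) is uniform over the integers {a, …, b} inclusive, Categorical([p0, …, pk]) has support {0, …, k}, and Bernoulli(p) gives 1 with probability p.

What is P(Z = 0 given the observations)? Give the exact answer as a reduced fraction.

P(Z = 0 | obs) = 3/10

Enumerate traces; 6 have nonzero weight after conditioning:
  (Z=0, X=2, Y=0) weight 1/42
  (Z=0, X=2, Y=1) weight 1/42
  (Z=0, X=2, Y=2) weight 1/42
  (Z=1, X=2, Y=0) weight 1/18
  (Z=1, X=2, Y=1) weight 1/18
  (Z=1, X=2, Y=2) weight 1/18
Group by Z:
  weight(Z=0) = 1/14
  weight(Z=1) = 1/6
Total weight = 1/14 + 1/6 = 5/21
P(Z=0 | obs) = 1/14 / 5/21 = 3/10
P(Z=1 | obs) = 1/6 / 5/21 = 7/10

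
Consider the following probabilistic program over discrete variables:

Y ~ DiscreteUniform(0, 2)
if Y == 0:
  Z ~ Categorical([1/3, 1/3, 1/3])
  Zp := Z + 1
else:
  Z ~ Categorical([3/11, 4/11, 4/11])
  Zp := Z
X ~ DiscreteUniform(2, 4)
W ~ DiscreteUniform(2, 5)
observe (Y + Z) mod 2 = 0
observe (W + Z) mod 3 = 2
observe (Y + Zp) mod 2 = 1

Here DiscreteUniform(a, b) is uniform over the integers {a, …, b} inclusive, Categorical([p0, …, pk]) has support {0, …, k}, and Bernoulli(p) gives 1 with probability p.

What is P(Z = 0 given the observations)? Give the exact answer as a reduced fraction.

Enumerate traces; 9 have nonzero weight after conditioning:
  (Y=0, Z=0, X=2, W=2) weight 1/108
  (Y=0, Z=0, X=2, W=5) weight 1/108
  (Y=0, Z=0, X=3, W=2) weight 1/108
  (Y=0, Z=0, X=3, W=5) weight 1/108
  (Y=0, Z=0, X=4, W=2) weight 1/108
  (Y=0, Z=0, X=4, W=5) weight 1/108
  (Y=0, Z=2, X=2, W=3) weight 1/108
  (Y=0, Z=2, X=3, W=3) weight 1/108
  … 1 more
Group by Z:
  weight(Z=0) = 1/18
  weight(Z=2) = 1/36
Total weight = 1/18 + 1/36 = 1/12
P(Z=0 | obs) = 1/18 / 1/12 = 2/3
P(Z=2 | obs) = 1/36 / 1/12 = 1/3

P(Z = 0 | obs) = 2/3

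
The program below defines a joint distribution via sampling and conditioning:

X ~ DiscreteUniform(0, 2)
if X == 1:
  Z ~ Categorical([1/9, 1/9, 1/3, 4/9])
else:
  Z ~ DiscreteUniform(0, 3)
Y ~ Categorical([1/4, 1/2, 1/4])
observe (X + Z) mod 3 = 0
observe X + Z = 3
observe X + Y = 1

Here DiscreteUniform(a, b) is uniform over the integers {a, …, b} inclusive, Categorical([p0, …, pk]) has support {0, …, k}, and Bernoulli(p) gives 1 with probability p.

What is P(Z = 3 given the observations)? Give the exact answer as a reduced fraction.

P(Z = 3 | obs) = 3/5

Enumerate traces; 2 have nonzero weight after conditioning:
  (X=0, Z=3, Y=1) weight 1/24
  (X=1, Z=2, Y=0) weight 1/36
Group by Z:
  weight(Z=2) = 1/36
  weight(Z=3) = 1/24
Total weight = 1/36 + 1/24 = 5/72
P(Z=2 | obs) = 1/36 / 5/72 = 2/5
P(Z=3 | obs) = 1/24 / 5/72 = 3/5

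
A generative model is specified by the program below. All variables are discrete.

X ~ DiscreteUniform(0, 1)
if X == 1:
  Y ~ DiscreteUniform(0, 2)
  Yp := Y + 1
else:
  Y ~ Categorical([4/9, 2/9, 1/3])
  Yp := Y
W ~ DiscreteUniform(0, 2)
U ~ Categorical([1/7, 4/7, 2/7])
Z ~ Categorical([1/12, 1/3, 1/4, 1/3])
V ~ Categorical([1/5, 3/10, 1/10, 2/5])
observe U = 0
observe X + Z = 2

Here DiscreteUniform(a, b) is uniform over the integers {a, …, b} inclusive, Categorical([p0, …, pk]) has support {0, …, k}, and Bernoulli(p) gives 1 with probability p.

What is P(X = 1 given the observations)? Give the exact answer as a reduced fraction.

P(X = 1 | obs) = 4/7

Enumerate traces; 72 have nonzero weight after conditioning:
  (X=0, Y=0, W=0, U=0, Z=2, V=0) weight 1/1890
  (X=0, Y=0, W=0, U=0, Z=2, V=1) weight 1/1260
  (X=0, Y=0, W=0, U=0, Z=2, V=2) weight 1/3780
  (X=0, Y=0, W=0, U=0, Z=2, V=3) weight 1/945
  (X=0, Y=0, W=1, U=0, Z=2, V=0) weight 1/1890
  (X=0, Y=0, W=1, U=0, Z=2, V=1) weight 1/1260
  (X=0, Y=0, W=1, U=0, Z=2, V=2) weight 1/3780
  (X=0, Y=0, W=1, U=0, Z=2, V=3) weight 1/945
  (X=1, Y=0, W=0, U=0, Z=1, V=0) weight 1/1890
  … 63 more
Group by X:
  weight(X=0) = 1/56
  weight(X=1) = 1/42
Total weight = 1/56 + 1/42 = 1/24
P(X=0 | obs) = 1/56 / 1/24 = 3/7
P(X=1 | obs) = 1/42 / 1/24 = 4/7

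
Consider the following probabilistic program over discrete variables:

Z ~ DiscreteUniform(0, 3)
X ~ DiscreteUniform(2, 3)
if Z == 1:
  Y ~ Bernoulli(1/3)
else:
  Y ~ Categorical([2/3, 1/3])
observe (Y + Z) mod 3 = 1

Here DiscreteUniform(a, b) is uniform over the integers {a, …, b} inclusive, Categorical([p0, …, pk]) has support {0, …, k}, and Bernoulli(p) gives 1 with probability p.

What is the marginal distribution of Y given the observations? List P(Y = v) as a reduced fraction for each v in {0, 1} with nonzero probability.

P(Y=0) = 1/2, P(Y=1) = 1/2

Enumerate traces; 6 have nonzero weight after conditioning:
  (Z=0, X=2, Y=1) weight 1/24
  (Z=0, X=3, Y=1) weight 1/24
  (Z=1, X=2, Y=0) weight 1/12
  (Z=1, X=3, Y=0) weight 1/12
  (Z=3, X=2, Y=1) weight 1/24
  (Z=3, X=3, Y=1) weight 1/24
Group by Y:
  weight(Y=0) = 1/6
  weight(Y=1) = 1/6
Total weight = 1/6 + 1/6 = 1/3
P(Y=0 | obs) = 1/6 / 1/3 = 1/2
P(Y=1 | obs) = 1/6 / 1/3 = 1/2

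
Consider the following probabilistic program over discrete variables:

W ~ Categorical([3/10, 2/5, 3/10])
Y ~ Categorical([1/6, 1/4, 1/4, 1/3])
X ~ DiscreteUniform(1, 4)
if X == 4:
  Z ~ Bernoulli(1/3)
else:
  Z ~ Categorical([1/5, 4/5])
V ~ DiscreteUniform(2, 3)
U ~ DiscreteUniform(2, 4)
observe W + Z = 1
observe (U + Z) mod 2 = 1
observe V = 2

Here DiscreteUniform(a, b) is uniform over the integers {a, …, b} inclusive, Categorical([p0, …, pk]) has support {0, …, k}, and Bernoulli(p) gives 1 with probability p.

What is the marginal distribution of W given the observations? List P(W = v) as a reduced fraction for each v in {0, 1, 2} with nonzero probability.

P(W=0) = 123/161, P(W=1) = 38/161

Enumerate traces; 48 have nonzero weight after conditioning:
  (W=0, Y=0, X=1, Z=1, V=2, U=2) weight 1/600
  (W=0, Y=0, X=1, Z=1, V=2, U=4) weight 1/600
  (W=0, Y=0, X=2, Z=1, V=2, U=2) weight 1/600
  (W=0, Y=0, X=2, Z=1, V=2, U=4) weight 1/600
  (W=0, Y=0, X=3, Z=1, V=2, U=2) weight 1/600
  (W=0, Y=0, X=3, Z=1, V=2, U=4) weight 1/600
  (W=0, Y=0, X=4, Z=1, V=2, U=2) weight 1/1440
  (W=0, Y=0, X=4, Z=1, V=2, U=4) weight 1/1440
  (W=1, Y=0, X=1, Z=0, V=2, U=3) weight 1/1800
  … 39 more
Group by W:
  weight(W=0) = 41/600
  weight(W=1) = 19/900
Total weight = 41/600 + 19/900 = 161/1800
P(W=0 | obs) = 41/600 / 161/1800 = 123/161
P(W=1 | obs) = 19/900 / 161/1800 = 38/161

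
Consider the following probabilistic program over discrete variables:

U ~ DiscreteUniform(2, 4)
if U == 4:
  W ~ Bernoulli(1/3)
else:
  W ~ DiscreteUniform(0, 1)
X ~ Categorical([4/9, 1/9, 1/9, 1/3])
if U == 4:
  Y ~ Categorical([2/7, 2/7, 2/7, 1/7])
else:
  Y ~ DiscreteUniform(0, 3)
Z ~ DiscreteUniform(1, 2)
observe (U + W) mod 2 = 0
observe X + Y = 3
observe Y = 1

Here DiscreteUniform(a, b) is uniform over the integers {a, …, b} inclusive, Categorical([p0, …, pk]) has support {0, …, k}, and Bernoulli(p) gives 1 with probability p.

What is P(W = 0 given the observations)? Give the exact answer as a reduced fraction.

Enumerate traces; 6 have nonzero weight after conditioning:
  (U=2, W=0, X=2, Y=1, Z=1) weight 1/432
  (U=2, W=0, X=2, Y=1, Z=2) weight 1/432
  (U=3, W=1, X=2, Y=1, Z=1) weight 1/432
  (U=3, W=1, X=2, Y=1, Z=2) weight 1/432
  (U=4, W=0, X=2, Y=1, Z=1) weight 2/567
  (U=4, W=0, X=2, Y=1, Z=2) weight 2/567
Group by W:
  weight(W=0) = 53/4536
  weight(W=1) = 1/216
Total weight = 53/4536 + 1/216 = 37/2268
P(W=0 | obs) = 53/4536 / 37/2268 = 53/74
P(W=1 | obs) = 1/216 / 37/2268 = 21/74

P(W = 0 | obs) = 53/74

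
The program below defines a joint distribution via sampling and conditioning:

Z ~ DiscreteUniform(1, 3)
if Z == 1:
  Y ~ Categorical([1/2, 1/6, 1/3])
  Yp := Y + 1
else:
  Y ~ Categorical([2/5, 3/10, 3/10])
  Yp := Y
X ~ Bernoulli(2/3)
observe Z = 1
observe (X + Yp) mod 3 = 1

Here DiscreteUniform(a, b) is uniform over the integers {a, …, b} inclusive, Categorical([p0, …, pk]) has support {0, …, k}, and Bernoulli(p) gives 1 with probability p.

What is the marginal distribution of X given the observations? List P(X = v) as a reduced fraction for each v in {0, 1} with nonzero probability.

Enumerate traces; 2 have nonzero weight after conditioning:
  (Z=1, Y=0, X=0) weight 1/18
  (Z=1, Y=2, X=1) weight 2/27
Group by X:
  weight(X=0) = 1/18
  weight(X=1) = 2/27
Total weight = 1/18 + 2/27 = 7/54
P(X=0 | obs) = 1/18 / 7/54 = 3/7
P(X=1 | obs) = 2/27 / 7/54 = 4/7

P(X=0) = 3/7, P(X=1) = 4/7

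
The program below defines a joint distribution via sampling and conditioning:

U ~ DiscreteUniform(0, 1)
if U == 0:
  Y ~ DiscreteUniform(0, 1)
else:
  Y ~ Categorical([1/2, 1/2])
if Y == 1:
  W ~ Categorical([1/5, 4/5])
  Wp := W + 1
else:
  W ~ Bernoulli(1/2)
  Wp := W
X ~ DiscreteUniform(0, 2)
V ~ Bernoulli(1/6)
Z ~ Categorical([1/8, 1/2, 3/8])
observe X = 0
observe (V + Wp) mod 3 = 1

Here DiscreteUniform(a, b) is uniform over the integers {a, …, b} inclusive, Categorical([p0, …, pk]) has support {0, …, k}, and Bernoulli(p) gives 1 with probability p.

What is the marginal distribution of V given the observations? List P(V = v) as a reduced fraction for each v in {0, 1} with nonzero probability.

Enumerate traces; 18 have nonzero weight after conditioning:
  (U=0, Y=0, W=0, X=0, V=1, Z=0) weight 1/1152
  (U=0, Y=0, W=0, X=0, V=1, Z=1) weight 1/288
  (U=0, Y=0, W=0, X=0, V=1, Z=2) weight 1/384
  (U=0, Y=0, W=1, X=0, V=0, Z=0) weight 5/1152
  (U=0, Y=0, W=1, X=0, V=0, Z=1) weight 5/288
  (U=0, Y=0, W=1, X=0, V=0, Z=2) weight 5/384
  (U=0, Y=1, W=0, X=0, V=0, Z=0) weight 1/576
  (U=0, Y=1, W=0, X=0, V=0, Z=1) weight 1/144
  … 10 more
Group by V:
  weight(V=0) = 7/72
  weight(V=1) = 1/72
Total weight = 7/72 + 1/72 = 1/9
P(V=0 | obs) = 7/72 / 1/9 = 7/8
P(V=1 | obs) = 1/72 / 1/9 = 1/8

P(V=0) = 7/8, P(V=1) = 1/8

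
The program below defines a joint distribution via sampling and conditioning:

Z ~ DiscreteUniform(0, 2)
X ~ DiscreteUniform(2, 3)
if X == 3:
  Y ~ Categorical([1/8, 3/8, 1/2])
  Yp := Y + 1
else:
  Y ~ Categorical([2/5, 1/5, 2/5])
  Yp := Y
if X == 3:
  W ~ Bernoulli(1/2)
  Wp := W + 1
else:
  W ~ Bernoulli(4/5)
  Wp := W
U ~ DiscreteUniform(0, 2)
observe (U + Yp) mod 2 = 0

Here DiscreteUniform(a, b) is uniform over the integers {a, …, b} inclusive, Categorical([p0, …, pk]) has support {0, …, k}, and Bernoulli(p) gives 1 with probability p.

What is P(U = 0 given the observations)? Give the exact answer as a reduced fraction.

Enumerate traces; 54 have nonzero weight after conditioning:
  (Z=0, X=2, Y=0, W=0, U=0) weight 1/225
  (Z=0, X=2, Y=0, W=0, U=2) weight 1/225
  (Z=0, X=2, Y=0, W=1, U=0) weight 4/225
  (Z=0, X=2, Y=0, W=1, U=2) weight 4/225
  (Z=0, X=2, Y=1, W=0, U=1) weight 1/450
  (Z=0, X=2, Y=1, W=1, U=1) weight 2/225
  (Z=0, X=2, Y=2, W=0, U=0) weight 1/225
  (Z=0, X=2, Y=2, W=0, U=2) weight 1/225
  … 46 more
Group by U:
  weight(U=0) = 47/240
  weight(U=1) = 11/80
  weight(U=2) = 47/240
Total weight = 47/240 + 11/80 + 47/240 = 127/240
P(U=0 | obs) = 47/240 / 127/240 = 47/127
P(U=1 | obs) = 11/80 / 127/240 = 33/127
P(U=2 | obs) = 47/240 / 127/240 = 47/127

P(U = 0 | obs) = 47/127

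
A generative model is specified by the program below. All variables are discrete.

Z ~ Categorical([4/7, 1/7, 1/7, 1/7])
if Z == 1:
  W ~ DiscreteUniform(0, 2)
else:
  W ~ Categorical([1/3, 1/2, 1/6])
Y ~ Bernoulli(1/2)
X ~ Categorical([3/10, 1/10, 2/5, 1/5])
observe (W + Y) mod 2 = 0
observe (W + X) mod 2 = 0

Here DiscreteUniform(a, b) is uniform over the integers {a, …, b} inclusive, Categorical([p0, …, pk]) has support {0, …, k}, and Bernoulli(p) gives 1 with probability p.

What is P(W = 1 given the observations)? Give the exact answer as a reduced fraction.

Enumerate traces; 24 have nonzero weight after conditioning:
  (Z=0, W=0, Y=0, X=0) weight 1/35
  (Z=0, W=0, Y=0, X=2) weight 4/105
  (Z=0, W=1, Y=1, X=1) weight 1/70
  (Z=0, W=1, Y=1, X=3) weight 1/35
  (Z=0, W=2, Y=0, X=0) weight 1/70
  (Z=0, W=2, Y=0, X=2) weight 2/105
  (Z=1, W=0, Y=0, X=0) weight 1/140
  (Z=1, W=0, Y=0, X=2) weight 1/105
  … 16 more
Group by W:
  weight(W=0) = 7/60
  weight(W=1) = 1/14
  weight(W=2) = 1/15
Total weight = 7/60 + 1/14 + 1/15 = 107/420
P(W=0 | obs) = 7/60 / 107/420 = 49/107
P(W=1 | obs) = 1/14 / 107/420 = 30/107
P(W=2 | obs) = 1/15 / 107/420 = 28/107

P(W = 1 | obs) = 30/107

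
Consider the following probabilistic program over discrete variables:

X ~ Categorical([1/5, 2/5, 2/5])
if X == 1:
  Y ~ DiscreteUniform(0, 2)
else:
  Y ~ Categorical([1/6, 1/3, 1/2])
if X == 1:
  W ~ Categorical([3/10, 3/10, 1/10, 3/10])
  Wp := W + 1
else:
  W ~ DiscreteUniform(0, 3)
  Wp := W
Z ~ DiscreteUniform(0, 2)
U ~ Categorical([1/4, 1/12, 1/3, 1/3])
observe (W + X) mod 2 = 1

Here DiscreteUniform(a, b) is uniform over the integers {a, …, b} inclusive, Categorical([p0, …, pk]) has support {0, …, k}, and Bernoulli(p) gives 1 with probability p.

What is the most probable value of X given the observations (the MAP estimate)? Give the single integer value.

Enumerate traces; 216 have nonzero weight after conditioning:
  (X=0, Y=0, W=1, Z=0, U=0) weight 1/1440
  (X=0, Y=0, W=1, Z=0, U=1) weight 1/4320
  (X=0, Y=0, W=1, Z=0, U=2) weight 1/1080
  (X=0, Y=0, W=1, Z=0, U=3) weight 1/1080
  (X=0, Y=0, W=1, Z=1, U=0) weight 1/1440
  (X=0, Y=0, W=1, Z=1, U=1) weight 1/4320
  (X=0, Y=0, W=1, Z=1, U=2) weight 1/1080
  (X=0, Y=0, W=1, Z=1, U=3) weight 1/1080
  (X=1, Y=0, W=0, Z=0, U=0) weight 1/300
  (X=2, Y=0, W=1, Z=0, U=0) weight 1/720
  … 206 more
Group by X:
  weight(X=0) = 1/10
  weight(X=1) = 4/25
  weight(X=2) = 1/5
Total weight = 1/10 + 4/25 + 1/5 = 23/50
P(X=0 | obs) = 1/10 / 23/50 = 5/23
P(X=1 | obs) = 4/25 / 23/50 = 8/23
P(X=2 | obs) = 1/5 / 23/50 = 10/23
argmax = 2

argmax_v P(X = v | obs) = 2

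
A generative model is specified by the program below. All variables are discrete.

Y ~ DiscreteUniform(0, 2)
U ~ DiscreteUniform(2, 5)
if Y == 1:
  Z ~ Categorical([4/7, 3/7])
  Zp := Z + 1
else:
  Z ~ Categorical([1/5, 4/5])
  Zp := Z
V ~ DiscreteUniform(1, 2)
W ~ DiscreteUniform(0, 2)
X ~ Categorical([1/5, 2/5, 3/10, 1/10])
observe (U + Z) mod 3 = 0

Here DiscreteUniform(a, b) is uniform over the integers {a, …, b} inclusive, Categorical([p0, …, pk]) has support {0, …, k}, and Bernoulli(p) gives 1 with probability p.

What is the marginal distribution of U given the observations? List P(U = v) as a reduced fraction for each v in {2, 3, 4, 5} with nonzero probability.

Enumerate traces; 216 have nonzero weight after conditioning:
  (Y=0, U=2, Z=1, V=1, W=0, X=0) weight 1/450
  (Y=0, U=2, Z=1, V=1, W=0, X=1) weight 1/225
  (Y=0, U=2, Z=1, V=1, W=0, X=2) weight 1/300
  (Y=0, U=2, Z=1, V=1, W=0, X=3) weight 1/900
  (Y=0, U=2, Z=1, V=1, W=1, X=0) weight 1/450
  (Y=0, U=2, Z=1, V=1, W=1, X=1) weight 1/225
  (Y=0, U=2, Z=1, V=1, W=1, X=2) weight 1/300
  (Y=0, U=2, Z=1, V=1, W=1, X=3) weight 1/900
  (Y=0, U=3, Z=0, V=1, W=0, X=0) weight 1/1800
  (Y=0, U=5, Z=1, V=1, W=0, X=0) weight 1/450
  … 206 more
Group by U:
  weight(U=2) = 71/420
  weight(U=3) = 17/210
  weight(U=5) = 71/420
Total weight = 71/420 + 17/210 + 71/420 = 44/105
P(U=2 | obs) = 71/420 / 44/105 = 71/176
P(U=3 | obs) = 17/210 / 44/105 = 17/88
P(U=5 | obs) = 71/420 / 44/105 = 71/176

P(U=2) = 71/176, P(U=3) = 17/88, P(U=5) = 71/176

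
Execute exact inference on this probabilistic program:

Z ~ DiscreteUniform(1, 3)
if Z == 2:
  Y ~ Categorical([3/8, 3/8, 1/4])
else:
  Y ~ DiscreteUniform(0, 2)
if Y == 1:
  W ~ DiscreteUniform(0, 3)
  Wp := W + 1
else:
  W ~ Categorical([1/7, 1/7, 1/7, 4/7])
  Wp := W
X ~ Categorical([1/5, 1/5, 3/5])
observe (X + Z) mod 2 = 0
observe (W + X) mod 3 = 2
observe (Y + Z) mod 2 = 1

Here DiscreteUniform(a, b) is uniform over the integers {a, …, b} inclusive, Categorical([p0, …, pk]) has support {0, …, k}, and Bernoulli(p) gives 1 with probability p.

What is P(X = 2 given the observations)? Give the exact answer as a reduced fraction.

P(X = 2 | obs) = 378/569

Enumerate traces; 7 have nonzero weight after conditioning:
  (Z=1, Y=0, W=1, X=1) weight 1/315
  (Z=1, Y=2, W=1, X=1) weight 1/315
  (Z=2, Y=1, W=0, X=2) weight 3/160
  (Z=2, Y=1, W=2, X=0) weight 1/160
  (Z=2, Y=1, W=3, X=2) weight 3/160
  (Z=3, Y=0, W=1, X=1) weight 1/315
  (Z=3, Y=2, W=1, X=1) weight 1/315
Group by X:
  weight(X=0) = 1/160
  weight(X=1) = 4/315
  weight(X=2) = 3/80
Total weight = 1/160 + 4/315 + 3/80 = 569/10080
P(X=0 | obs) = 1/160 / 569/10080 = 63/569
P(X=1 | obs) = 4/315 / 569/10080 = 128/569
P(X=2 | obs) = 3/80 / 569/10080 = 378/569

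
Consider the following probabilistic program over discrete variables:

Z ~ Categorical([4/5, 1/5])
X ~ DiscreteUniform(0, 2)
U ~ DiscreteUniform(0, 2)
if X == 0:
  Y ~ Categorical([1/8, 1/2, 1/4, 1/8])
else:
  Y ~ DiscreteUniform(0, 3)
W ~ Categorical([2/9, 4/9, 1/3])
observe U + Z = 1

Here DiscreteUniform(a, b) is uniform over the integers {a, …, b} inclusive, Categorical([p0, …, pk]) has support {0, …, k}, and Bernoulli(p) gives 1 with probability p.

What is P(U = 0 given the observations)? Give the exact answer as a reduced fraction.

Enumerate traces; 72 have nonzero weight after conditioning:
  (Z=0, X=0, U=1, Y=0, W=0) weight 1/405
  (Z=0, X=0, U=1, Y=0, W=1) weight 2/405
  (Z=0, X=0, U=1, Y=0, W=2) weight 1/270
  (Z=0, X=0, U=1, Y=1, W=0) weight 4/405
  (Z=0, X=0, U=1, Y=1, W=1) weight 8/405
  (Z=0, X=0, U=1, Y=1, W=2) weight 2/135
  (Z=0, X=0, U=1, Y=2, W=0) weight 2/405
  (Z=0, X=0, U=1, Y=2, W=1) weight 4/405
  (Z=1, X=0, U=0, Y=0, W=0) weight 1/1620
  … 63 more
Group by U:
  weight(U=0) = 1/15
  weight(U=1) = 4/15
Total weight = 1/15 + 4/15 = 1/3
P(U=0 | obs) = 1/15 / 1/3 = 1/5
P(U=1 | obs) = 4/15 / 1/3 = 4/5

P(U = 0 | obs) = 1/5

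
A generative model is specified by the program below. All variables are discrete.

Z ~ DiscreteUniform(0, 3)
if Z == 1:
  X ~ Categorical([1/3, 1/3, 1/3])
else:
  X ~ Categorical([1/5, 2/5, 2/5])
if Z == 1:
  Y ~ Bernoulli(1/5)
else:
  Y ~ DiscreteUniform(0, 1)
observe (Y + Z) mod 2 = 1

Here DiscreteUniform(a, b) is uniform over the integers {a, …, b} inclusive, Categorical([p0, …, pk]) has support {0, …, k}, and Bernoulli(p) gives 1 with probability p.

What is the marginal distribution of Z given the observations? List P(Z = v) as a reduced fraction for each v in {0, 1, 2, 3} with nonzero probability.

P(Z=0) = 5/23, P(Z=1) = 8/23, P(Z=2) = 5/23, P(Z=3) = 5/23

Enumerate traces; 12 have nonzero weight after conditioning:
  (Z=0, X=0, Y=1) weight 1/40
  (Z=0, X=1, Y=1) weight 1/20
  (Z=0, X=2, Y=1) weight 1/20
  (Z=1, X=0, Y=0) weight 1/15
  (Z=1, X=1, Y=0) weight 1/15
  (Z=1, X=2, Y=0) weight 1/15
  (Z=2, X=0, Y=1) weight 1/40
  (Z=2, X=1, Y=1) weight 1/20
  (Z=3, X=0, Y=0) weight 1/40
  … 3 more
Group by Z:
  weight(Z=0) = 1/8
  weight(Z=1) = 1/5
  weight(Z=2) = 1/8
  weight(Z=3) = 1/8
Total weight = 1/8 + 1/5 + 1/8 + 1/8 = 23/40
P(Z=0 | obs) = 1/8 / 23/40 = 5/23
P(Z=1 | obs) = 1/5 / 23/40 = 8/23
P(Z=2 | obs) = 1/8 / 23/40 = 5/23
P(Z=3 | obs) = 1/8 / 23/40 = 5/23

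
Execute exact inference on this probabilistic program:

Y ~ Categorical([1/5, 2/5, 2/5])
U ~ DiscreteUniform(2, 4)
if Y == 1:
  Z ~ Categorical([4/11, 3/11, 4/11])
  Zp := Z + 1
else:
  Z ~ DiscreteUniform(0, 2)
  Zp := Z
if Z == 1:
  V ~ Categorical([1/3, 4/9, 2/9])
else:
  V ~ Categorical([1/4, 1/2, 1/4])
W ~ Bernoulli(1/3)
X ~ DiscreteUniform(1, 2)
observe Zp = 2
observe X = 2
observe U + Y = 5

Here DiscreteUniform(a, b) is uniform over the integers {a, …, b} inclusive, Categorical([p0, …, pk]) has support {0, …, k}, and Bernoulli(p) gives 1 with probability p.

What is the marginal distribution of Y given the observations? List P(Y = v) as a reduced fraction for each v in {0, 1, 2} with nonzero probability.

Enumerate traces; 12 have nonzero weight after conditioning:
  (Y=1, U=4, Z=1, V=0, W=0, X=2) weight 2/495
  (Y=1, U=4, Z=1, V=0, W=1, X=2) weight 1/495
  (Y=1, U=4, Z=1, V=1, W=0, X=2) weight 8/1485
  (Y=1, U=4, Z=1, V=1, W=1, X=2) weight 4/1485
  (Y=1, U=4, Z=1, V=2, W=0, X=2) weight 4/1485
  (Y=1, U=4, Z=1, V=2, W=1, X=2) weight 2/1485
  (Y=2, U=3, Z=2, V=0, W=0, X=2) weight 1/270
  (Y=2, U=3, Z=2, V=0, W=1, X=2) weight 1/540
  … 4 more
Group by Y:
  weight(Y=1) = 1/55
  weight(Y=2) = 1/45
Total weight = 1/55 + 1/45 = 4/99
P(Y=1 | obs) = 1/55 / 4/99 = 9/20
P(Y=2 | obs) = 1/45 / 4/99 = 11/20

P(Y=1) = 9/20, P(Y=2) = 11/20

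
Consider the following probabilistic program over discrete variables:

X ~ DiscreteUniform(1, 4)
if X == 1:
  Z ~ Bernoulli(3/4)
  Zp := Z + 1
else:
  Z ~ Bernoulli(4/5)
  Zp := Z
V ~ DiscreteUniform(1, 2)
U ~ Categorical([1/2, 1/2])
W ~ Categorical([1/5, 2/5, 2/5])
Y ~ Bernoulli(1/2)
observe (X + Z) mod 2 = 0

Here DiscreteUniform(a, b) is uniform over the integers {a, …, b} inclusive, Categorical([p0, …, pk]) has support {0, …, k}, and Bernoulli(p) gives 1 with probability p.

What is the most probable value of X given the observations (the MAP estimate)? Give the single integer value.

argmax_v P(X = v | obs) = 3

Enumerate traces; 96 have nonzero weight after conditioning:
  (X=1, Z=1, V=1, U=0, W=0, Y=0) weight 3/640
  (X=1, Z=1, V=1, U=0, W=0, Y=1) weight 3/640
  (X=1, Z=1, V=1, U=0, W=1, Y=0) weight 3/320
  (X=1, Z=1, V=1, U=0, W=1, Y=1) weight 3/320
  (X=1, Z=1, V=1, U=0, W=2, Y=0) weight 3/320
  (X=1, Z=1, V=1, U=0, W=2, Y=1) weight 3/320
  (X=1, Z=1, V=1, U=1, W=0, Y=0) weight 3/640
  (X=1, Z=1, V=1, U=1, W=0, Y=1) weight 3/640
  (X=2, Z=0, V=1, U=0, W=0, Y=0) weight 1/800
  (X=3, Z=1, V=1, U=0, W=0, Y=0) weight 1/200
  … 86 more
Group by X:
  weight(X=1) = 3/16
  weight(X=2) = 1/20
  weight(X=3) = 1/5
  weight(X=4) = 1/20
Total weight = 3/16 + 1/20 + 1/5 + 1/20 = 39/80
P(X=1 | obs) = 3/16 / 39/80 = 5/13
P(X=2 | obs) = 1/20 / 39/80 = 4/39
P(X=3 | obs) = 1/5 / 39/80 = 16/39
P(X=4 | obs) = 1/20 / 39/80 = 4/39
argmax = 3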